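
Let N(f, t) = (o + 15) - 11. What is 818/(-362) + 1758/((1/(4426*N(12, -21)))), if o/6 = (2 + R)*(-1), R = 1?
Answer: -19716821281/181 ≈ -1.0893e+8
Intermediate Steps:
o = -18 (o = 6*((2 + 1)*(-1)) = 6*(3*(-1)) = 6*(-3) = -18)
N(f, t) = -14 (N(f, t) = (-18 + 15) - 11 = -3 - 11 = -14)
818/(-362) + 1758/((1/(4426*N(12, -21)))) = 818/(-362) + 1758/((1/(4426*(-14)))) = 818*(-1/362) + 1758/(((1/4426)*(-1/14))) = -409/181 + 1758/(-1/61964) = -409/181 + 1758*(-61964) = -409/181 - 108932712 = -19716821281/181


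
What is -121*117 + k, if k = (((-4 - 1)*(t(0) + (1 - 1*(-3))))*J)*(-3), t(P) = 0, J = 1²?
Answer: -14097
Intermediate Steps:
J = 1
k = 60 (k = (((-4 - 1)*(0 + (1 - 1*(-3))))*1)*(-3) = (-5*(0 + (1 + 3))*1)*(-3) = (-5*(0 + 4)*1)*(-3) = (-5*4*1)*(-3) = -20*1*(-3) = -20*(-3) = 60)
-121*117 + k = -121*117 + 60 = -14157 + 60 = -14097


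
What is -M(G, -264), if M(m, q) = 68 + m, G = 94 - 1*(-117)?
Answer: -279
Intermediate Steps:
G = 211 (G = 94 + 117 = 211)
-M(G, -264) = -(68 + 211) = -1*279 = -279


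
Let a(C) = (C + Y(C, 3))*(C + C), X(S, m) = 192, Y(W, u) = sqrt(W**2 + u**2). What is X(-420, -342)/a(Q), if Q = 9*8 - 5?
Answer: -32/3 + 32*sqrt(4498)/201 ≈ 0.010687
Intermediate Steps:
Q = 67 (Q = 72 - 5 = 67)
a(C) = 2*C*(C + sqrt(9 + C**2)) (a(C) = (C + sqrt(C**2 + 3**2))*(C + C) = (C + sqrt(C**2 + 9))*(2*C) = (C + sqrt(9 + C**2))*(2*C) = 2*C*(C + sqrt(9 + C**2)))
X(-420, -342)/a(Q) = 192/((2*67*(67 + sqrt(9 + 67**2)))) = 192/((2*67*(67 + sqrt(9 + 4489)))) = 192/((2*67*(67 + sqrt(4498)))) = 192/(8978 + 134*sqrt(4498))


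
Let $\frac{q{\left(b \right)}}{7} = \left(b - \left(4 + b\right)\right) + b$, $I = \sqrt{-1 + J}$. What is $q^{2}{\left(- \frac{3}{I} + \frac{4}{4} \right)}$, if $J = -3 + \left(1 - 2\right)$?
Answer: $\frac{1764}{5} - \frac{882 i \sqrt{5}}{5} \approx 352.8 - 394.44 i$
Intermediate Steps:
$J = -4$ ($J = -3 + \left(1 - 2\right) = -3 - 1 = -4$)
$I = i \sqrt{5}$ ($I = \sqrt{-1 - 4} = \sqrt{-5} = i \sqrt{5} \approx 2.2361 i$)
$q{\left(b \right)} = -28 + 7 b$ ($q{\left(b \right)} = 7 \left(\left(b - \left(4 + b\right)\right) + b\right) = 7 \left(-4 + b\right) = -28 + 7 b$)
$q^{2}{\left(- \frac{3}{I} + \frac{4}{4} \right)} = \left(-28 + 7 \left(- \frac{3}{i \sqrt{5}} + \frac{4}{4}\right)\right)^{2} = \left(-28 + 7 \left(- 3 \left(- \frac{i \sqrt{5}}{5}\right) + 4 \cdot \frac{1}{4}\right)\right)^{2} = \left(-28 + 7 \left(\frac{3 i \sqrt{5}}{5} + 1\right)\right)^{2} = \left(-28 + 7 \left(1 + \frac{3 i \sqrt{5}}{5}\right)\right)^{2} = \left(-28 + \left(7 + \frac{21 i \sqrt{5}}{5}\right)\right)^{2} = \left(-21 + \frac{21 i \sqrt{5}}{5}\right)^{2}$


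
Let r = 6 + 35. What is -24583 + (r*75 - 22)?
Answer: -21530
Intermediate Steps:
r = 41
-24583 + (r*75 - 22) = -24583 + (41*75 - 22) = -24583 + (3075 - 22) = -24583 + 3053 = -21530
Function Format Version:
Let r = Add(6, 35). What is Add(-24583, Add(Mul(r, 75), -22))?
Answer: -21530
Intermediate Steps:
r = 41
Add(-24583, Add(Mul(r, 75), -22)) = Add(-24583, Add(Mul(41, 75), -22)) = Add(-24583, Add(3075, -22)) = Add(-24583, 3053) = -21530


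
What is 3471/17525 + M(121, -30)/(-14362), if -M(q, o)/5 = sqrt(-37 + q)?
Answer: 3471/17525 + 5*sqrt(21)/7181 ≈ 0.20125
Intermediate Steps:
M(q, o) = -5*sqrt(-37 + q)
3471/17525 + M(121, -30)/(-14362) = 3471/17525 - 5*sqrt(-37 + 121)/(-14362) = 3471*(1/17525) - 10*sqrt(21)*(-1/14362) = 3471/17525 - 10*sqrt(21)*(-1/14362) = 3471/17525 + 5*sqrt(21)/7181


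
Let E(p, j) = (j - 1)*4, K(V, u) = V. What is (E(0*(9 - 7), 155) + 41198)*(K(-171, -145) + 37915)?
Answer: 1578227616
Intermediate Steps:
E(p, j) = -4 + 4*j (E(p, j) = (-1 + j)*4 = -4 + 4*j)
(E(0*(9 - 7), 155) + 41198)*(K(-171, -145) + 37915) = ((-4 + 4*155) + 41198)*(-171 + 37915) = ((-4 + 620) + 41198)*37744 = (616 + 41198)*37744 = 41814*37744 = 1578227616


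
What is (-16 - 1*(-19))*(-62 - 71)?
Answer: -399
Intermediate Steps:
(-16 - 1*(-19))*(-62 - 71) = (-16 + 19)*(-133) = 3*(-133) = -399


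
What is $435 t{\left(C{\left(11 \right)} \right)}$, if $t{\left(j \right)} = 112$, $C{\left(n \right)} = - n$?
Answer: $48720$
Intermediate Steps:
$435 t{\left(C{\left(11 \right)} \right)} = 435 \cdot 112 = 48720$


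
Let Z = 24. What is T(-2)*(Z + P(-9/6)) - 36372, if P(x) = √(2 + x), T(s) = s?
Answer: -36420 - √2 ≈ -36421.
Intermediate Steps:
T(-2)*(Z + P(-9/6)) - 36372 = -2*(24 + √(2 - 9/6)) - 36372 = -2*(24 + √(2 - 9*⅙)) - 36372 = -2*(24 + √(2 - 3/2)) - 36372 = -2*(24 + √(½)) - 36372 = -2*(24 + √2/2) - 36372 = (-48 - √2) - 36372 = -36420 - √2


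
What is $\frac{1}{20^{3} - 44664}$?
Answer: $- \frac{1}{36664} \approx -2.7275 \cdot 10^{-5}$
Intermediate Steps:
$\frac{1}{20^{3} - 44664} = \frac{1}{8000 - 44664} = \frac{1}{-36664} = - \frac{1}{36664}$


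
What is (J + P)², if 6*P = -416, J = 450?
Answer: 1304164/9 ≈ 1.4491e+5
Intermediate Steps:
P = -208/3 (P = (⅙)*(-416) = -208/3 ≈ -69.333)
(J + P)² = (450 - 208/3)² = (1142/3)² = 1304164/9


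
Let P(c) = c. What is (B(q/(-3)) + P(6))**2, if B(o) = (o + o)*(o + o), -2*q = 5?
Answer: 6241/81 ≈ 77.049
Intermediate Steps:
q = -5/2 (q = -1/2*5 = -5/2 ≈ -2.5000)
B(o) = 4*o**2 (B(o) = (2*o)*(2*o) = 4*o**2)
(B(q/(-3)) + P(6))**2 = (4*(-5/2/(-3))**2 + 6)**2 = (4*(-5/2*(-1/3))**2 + 6)**2 = (4*(5/6)**2 + 6)**2 = (4*(25/36) + 6)**2 = (25/9 + 6)**2 = (79/9)**2 = 6241/81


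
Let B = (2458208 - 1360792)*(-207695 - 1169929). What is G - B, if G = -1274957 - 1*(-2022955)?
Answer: 1511827367582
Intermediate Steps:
B = -1511826619584 (B = 1097416*(-1377624) = -1511826619584)
G = 747998 (G = -1274957 + 2022955 = 747998)
G - B = 747998 - 1*(-1511826619584) = 747998 + 1511826619584 = 1511827367582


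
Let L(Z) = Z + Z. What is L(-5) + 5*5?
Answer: 15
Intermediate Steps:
L(Z) = 2*Z
L(-5) + 5*5 = 2*(-5) + 5*5 = -10 + 25 = 15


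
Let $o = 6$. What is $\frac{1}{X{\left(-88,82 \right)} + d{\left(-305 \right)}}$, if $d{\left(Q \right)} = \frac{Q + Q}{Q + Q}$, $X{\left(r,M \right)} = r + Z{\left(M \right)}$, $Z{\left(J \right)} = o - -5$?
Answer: $- \frac{1}{76} \approx -0.013158$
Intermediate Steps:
$Z{\left(J \right)} = 11$ ($Z{\left(J \right)} = 6 - -5 = 6 + 5 = 11$)
$X{\left(r,M \right)} = 11 + r$ ($X{\left(r,M \right)} = r + 11 = 11 + r$)
$d{\left(Q \right)} = 1$ ($d{\left(Q \right)} = \frac{2 Q}{2 Q} = 2 Q \frac{1}{2 Q} = 1$)
$\frac{1}{X{\left(-88,82 \right)} + d{\left(-305 \right)}} = \frac{1}{\left(11 - 88\right) + 1} = \frac{1}{-77 + 1} = \frac{1}{-76} = - \frac{1}{76}$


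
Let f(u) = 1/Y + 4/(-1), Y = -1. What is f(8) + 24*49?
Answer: 1171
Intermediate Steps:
f(u) = -5 (f(u) = 1/(-1) + 4/(-1) = 1*(-1) + 4*(-1) = -1 - 4 = -5)
f(8) + 24*49 = -5 + 24*49 = -5 + 1176 = 1171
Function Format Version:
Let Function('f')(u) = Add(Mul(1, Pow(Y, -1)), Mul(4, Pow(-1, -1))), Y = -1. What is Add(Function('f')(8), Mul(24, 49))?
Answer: 1171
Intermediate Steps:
Function('f')(u) = -5 (Function('f')(u) = Add(Mul(1, Pow(-1, -1)), Mul(4, Pow(-1, -1))) = Add(Mul(1, -1), Mul(4, -1)) = Add(-1, -4) = -5)
Add(Function('f')(8), Mul(24, 49)) = Add(-5, Mul(24, 49)) = Add(-5, 1176) = 1171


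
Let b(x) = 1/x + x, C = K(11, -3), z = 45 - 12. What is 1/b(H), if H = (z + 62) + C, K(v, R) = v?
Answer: 106/11237 ≈ 0.0094331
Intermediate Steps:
z = 33
C = 11
H = 106 (H = (33 + 62) + 11 = 95 + 11 = 106)
b(x) = x + 1/x
1/b(H) = 1/(106 + 1/106) = 1/(11237/106) = 106/11237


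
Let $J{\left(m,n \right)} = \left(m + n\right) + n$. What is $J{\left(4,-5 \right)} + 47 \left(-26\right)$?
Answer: $-1228$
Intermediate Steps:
$J{\left(m,n \right)} = m + 2 n$
$J{\left(4,-5 \right)} + 47 \left(-26\right) = \left(4 + 2 \left(-5\right)\right) + 47 \left(-26\right) = \left(4 - 10\right) - 1222 = -6 - 1222 = -1228$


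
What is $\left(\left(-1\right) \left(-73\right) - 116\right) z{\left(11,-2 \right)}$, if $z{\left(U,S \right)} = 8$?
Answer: $-344$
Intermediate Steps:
$\left(\left(-1\right) \left(-73\right) - 116\right) z{\left(11,-2 \right)} = \left(\left(-1\right) \left(-73\right) - 116\right) 8 = \left(73 - 116\right) 8 = \left(-43\right) 8 = -344$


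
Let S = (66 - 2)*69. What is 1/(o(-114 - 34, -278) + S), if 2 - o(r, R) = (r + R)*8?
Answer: 1/7826 ≈ 0.00012778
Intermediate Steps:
S = 4416 (S = 64*69 = 4416)
o(r, R) = 2 - 8*R - 8*r (o(r, R) = 2 - (r + R)*8 = 2 - (R + r)*8 = 2 - (8*R + 8*r) = 2 + (-8*R - 8*r) = 2 - 8*R - 8*r)
1/(o(-114 - 34, -278) + S) = 1/((2 - 8*(-278) - 8*(-114 - 34)) + 4416) = 1/((2 + 2224 - 8*(-148)) + 4416) = 1/((2 + 2224 + 1184) + 4416) = 1/(3410 + 4416) = 1/7826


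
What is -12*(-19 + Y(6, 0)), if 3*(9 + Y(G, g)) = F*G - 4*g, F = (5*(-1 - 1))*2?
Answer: 816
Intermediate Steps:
F = -20 (F = (5*(-2))*2 = -10*2 = -20)
Y(G, g) = -9 - 20*G/3 - 4*g/3 (Y(G, g) = -9 + (-20*G - 4*g)/3 = -9 + (-20*G/3 - 4*g/3) = -9 - 20*G/3 - 4*g/3)
-12*(-19 + Y(6, 0)) = -12*(-19 + (-9 - 20/3*6 - 4/3*0)) = -12*(-19 + (-9 - 40 + 0)) = -12*(-19 - 49) = -12*(-68) = 816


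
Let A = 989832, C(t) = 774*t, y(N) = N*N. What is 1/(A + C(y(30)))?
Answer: 1/1686432 ≈ 5.9297e-7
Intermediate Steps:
y(N) = N²
1/(A + C(y(30))) = 1/(989832 + 774*30²) = 1/(989832 + 774*900) = 1/(989832 + 696600) = 1/1686432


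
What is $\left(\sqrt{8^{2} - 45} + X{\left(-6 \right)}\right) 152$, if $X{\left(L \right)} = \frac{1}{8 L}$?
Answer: $- \frac{19}{6} + 152 \sqrt{19} \approx 659.39$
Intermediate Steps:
$X{\left(L \right)} = \frac{1}{8 L}$
$\left(\sqrt{8^{2} - 45} + X{\left(-6 \right)}\right) 152 = \left(\sqrt{8^{2} - 45} + \frac{1}{8 \left(-6\right)}\right) 152 = \left(\sqrt{64 - 45} + \frac{1}{8} \left(- \frac{1}{6}\right)\right) 152 = \left(\sqrt{19} - \frac{1}{48}\right) 152 = \left(- \frac{1}{48} + \sqrt{19}\right) 152 = - \frac{19}{6} + 152 \sqrt{19}$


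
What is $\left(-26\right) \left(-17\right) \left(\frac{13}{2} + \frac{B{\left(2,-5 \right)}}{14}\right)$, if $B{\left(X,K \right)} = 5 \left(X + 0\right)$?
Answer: $\frac{22321}{7} \approx 3188.7$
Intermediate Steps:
$B{\left(X,K \right)} = 5 X$
$\left(-26\right) \left(-17\right) \left(\frac{13}{2} + \frac{B{\left(2,-5 \right)}}{14}\right) = \left(-26\right) \left(-17\right) \left(\frac{13}{2} + \frac{5 \cdot 2}{14}\right) = 442 \left(13 \cdot \frac{1}{2} + 10 \cdot \frac{1}{14}\right) = 442 \left(\frac{13}{2} + \frac{5}{7}\right) = 442 \cdot \frac{101}{14} = \frac{22321}{7}$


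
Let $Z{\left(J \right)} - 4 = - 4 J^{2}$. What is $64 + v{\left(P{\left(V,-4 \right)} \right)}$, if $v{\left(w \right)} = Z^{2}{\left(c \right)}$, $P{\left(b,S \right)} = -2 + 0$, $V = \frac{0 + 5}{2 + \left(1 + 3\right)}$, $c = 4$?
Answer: $3664$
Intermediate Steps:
$Z{\left(J \right)} = 4 - 4 J^{2}$
$V = \frac{5}{6}$ ($V = \frac{5}{2 + 4} = \frac{5}{6} \approx 0.83333$)
$P{\left(b,S \right)} = -2$
$v{\left(w \right)} = 3600$ ($v{\left(w \right)} = \left(4 - 4 \cdot 4^{2}\right)^{2} = \left(4 - 64\right)^{2} = \left(-60\right)^{2} = 3600$)
$64 + v{\left(P{\left(V,-4 \right)} \right)} = 64 + 3600 = 3664$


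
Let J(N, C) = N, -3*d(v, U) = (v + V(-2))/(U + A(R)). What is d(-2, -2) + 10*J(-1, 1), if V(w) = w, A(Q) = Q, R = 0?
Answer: -32/3 ≈ -10.667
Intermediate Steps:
d(v, U) = -(-2 + v)/(3*U) (d(v, U) = -(v - 2)/(3*(U + 0)) = -(-2 + v)/(3*U))
d(-2, -2) + 10*J(-1, 1) = (⅓)*(2 - 1*(-2))/(-2) + 10*(-1) = (⅓)*(-½)*(2 + 2) - 10 = (⅓)*(-½)*4 - 10 = -⅔ - 10 = -32/3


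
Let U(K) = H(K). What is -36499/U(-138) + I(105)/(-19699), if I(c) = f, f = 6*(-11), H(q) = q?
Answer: 719002909/2718462 ≈ 264.49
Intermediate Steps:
U(K) = K
f = -66
I(c) = -66
-36499/U(-138) + I(105)/(-19699) = -36499/(-138) - 66/(-19699) = -36499*(-1/138) - 66*(-1/19699) = 36499/138 + 66/19699 = 719002909/2718462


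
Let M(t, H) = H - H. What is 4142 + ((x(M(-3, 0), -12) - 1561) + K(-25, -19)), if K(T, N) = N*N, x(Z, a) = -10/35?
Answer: 20592/7 ≈ 2941.7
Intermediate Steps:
M(t, H) = 0
x(Z, a) = -2/7 (x(Z, a) = -10*1/35 = -2/7)
K(T, N) = N²
4142 + ((x(M(-3, 0), -12) - 1561) + K(-25, -19)) = 4142 + ((-2/7 - 1561) + (-19)²) = 4142 + (-10929/7 + 361) = 4142 - 8402/7 = 20592/7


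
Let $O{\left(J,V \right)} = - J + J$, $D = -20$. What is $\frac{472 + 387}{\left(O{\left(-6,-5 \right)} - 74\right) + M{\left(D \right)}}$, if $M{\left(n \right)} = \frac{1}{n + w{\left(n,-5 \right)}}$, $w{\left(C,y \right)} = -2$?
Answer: $- \frac{18898}{1629} \approx -11.601$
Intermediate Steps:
$O{\left(J,V \right)} = 0$
$M{\left(n \right)} = \frac{1}{-2 + n}$ ($M{\left(n \right)} = \frac{1}{n - 2} = \frac{1}{-2 + n}$)
$\frac{472 + 387}{\left(O{\left(-6,-5 \right)} - 74\right) + M{\left(D \right)}} = \frac{472 + 387}{\left(0 - 74\right) + \frac{1}{-2 - 20}} = \frac{859}{-74 + \frac{1}{-22}} = \frac{859}{-74 - \frac{1}{22}} = \frac{859}{- \frac{1629}{22}} = 859 \left(- \frac{22}{1629}\right) = - \frac{18898}{1629}$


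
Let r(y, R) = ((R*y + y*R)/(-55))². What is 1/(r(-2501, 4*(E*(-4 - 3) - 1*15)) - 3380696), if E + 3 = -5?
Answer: 3025/662711422184 ≈ 4.5646e-9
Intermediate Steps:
E = -8 (E = -3 - 5 = -8)
r(y, R) = 4*R²*y²/3025 (r(y, R) = ((R*y + R*y)*(-1/55))² = ((2*R*y)*(-1/55))² = (-2*R*y/55)² = 4*R²*y²/3025)
1/(r(-2501, 4*(E*(-4 - 3) - 1*15)) - 3380696) = 1/((4/3025)*(4*(-8*(-4 - 3) - 1*15))²*(-2501)² - 3380696) = 1/((4/3025)*(4*(-8*(-7) - 15))²*6255001 - 3380696) = 1/((4/3025)*(4*(56 - 15))²*6255001 - 3380696) = 1/((4/3025)*(4*41)²*6255001 - 3380696) = 1/((4/3025)*164²*6255001 - 3380696) = 1/((4/3025)*26896*6255001 - 3380696) = 1/(672938027584/3025 - 3380696) = 1/(662711422184/3025) = 3025/662711422184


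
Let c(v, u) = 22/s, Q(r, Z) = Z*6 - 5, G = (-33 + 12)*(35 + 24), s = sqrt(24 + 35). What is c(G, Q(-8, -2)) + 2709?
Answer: 2709 + 22*sqrt(59)/59 ≈ 2711.9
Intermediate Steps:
s = sqrt(59) ≈ 7.6811
G = -1239 (G = -21*59 = -1239)
Q(r, Z) = -5 + 6*Z (Q(r, Z) = 6*Z - 5 = -5 + 6*Z)
c(v, u) = 22*sqrt(59)/59 (c(v, u) = 22/(sqrt(59)) = 22*(sqrt(59)/59) = 22*sqrt(59)/59)
c(G, Q(-8, -2)) + 2709 = 22*sqrt(59)/59 + 2709 = 2709 + 22*sqrt(59)/59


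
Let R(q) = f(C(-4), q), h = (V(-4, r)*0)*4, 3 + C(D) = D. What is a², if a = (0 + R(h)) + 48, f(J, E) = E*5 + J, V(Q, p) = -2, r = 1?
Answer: 1681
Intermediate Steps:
C(D) = -3 + D
h = 0 (h = -2*0*4 = 0*4 = 0)
f(J, E) = J + 5*E (f(J, E) = 5*E + J = J + 5*E)
R(q) = -7 + 5*q (R(q) = (-3 - 4) + 5*q = -7 + 5*q)
a = 41 (a = (0 + (-7 + 5*0)) + 48 = (0 + (-7 + 0)) + 48 = (0 - 7) + 48 = -7 + 48 = 41)
a² = 41² = 1681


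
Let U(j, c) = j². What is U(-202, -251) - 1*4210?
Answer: 36594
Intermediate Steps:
U(-202, -251) - 1*4210 = (-202)² - 1*4210 = 40804 - 4210 = 36594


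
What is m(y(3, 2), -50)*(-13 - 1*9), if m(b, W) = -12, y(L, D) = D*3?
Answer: 264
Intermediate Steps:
y(L, D) = 3*D
m(y(3, 2), -50)*(-13 - 1*9) = -12*(-13 - 1*9) = -12*(-13 - 9) = -12*(-22) = 264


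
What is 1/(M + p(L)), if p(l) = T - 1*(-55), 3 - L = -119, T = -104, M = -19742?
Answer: -1/19791 ≈ -5.0528e-5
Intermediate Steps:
L = 122 (L = 3 - 1*(-119) = 3 + 119 = 122)
p(l) = -49 (p(l) = -104 - 1*(-55) = -104 + 55 = -49)
1/(M + p(L)) = 1/(-19742 - 49) = 1/(-19791) = -1/19791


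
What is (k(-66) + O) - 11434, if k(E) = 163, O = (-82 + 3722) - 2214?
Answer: -9845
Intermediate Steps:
O = 1426 (O = 3640 - 2214 = 1426)
(k(-66) + O) - 11434 = (163 + 1426) - 11434 = 1589 - 11434 = -9845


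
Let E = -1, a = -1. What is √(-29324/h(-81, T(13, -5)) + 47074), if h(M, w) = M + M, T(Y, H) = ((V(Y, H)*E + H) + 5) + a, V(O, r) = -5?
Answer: 2*√956914/9 ≈ 217.38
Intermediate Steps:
T(Y, H) = 9 + H (T(Y, H) = ((-5*(-1) + H) + 5) - 1 = ((5 + H) + 5) - 1 = (10 + H) - 1 = 9 + H)
h(M, w) = 2*M
√(-29324/h(-81, T(13, -5)) + 47074) = √(-29324/(2*(-81)) + 47074) = √(-29324/(-162) + 47074) = √(-29324*(-1/162) + 47074) = √(14662/81 + 47074) = √(3827656/81) = 2*√956914/9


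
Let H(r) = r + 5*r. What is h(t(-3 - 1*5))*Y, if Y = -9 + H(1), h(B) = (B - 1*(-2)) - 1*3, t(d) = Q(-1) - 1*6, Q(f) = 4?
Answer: 9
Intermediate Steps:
H(r) = 6*r
t(d) = -2 (t(d) = 4 - 1*6 = 4 - 6 = -2)
h(B) = -1 + B (h(B) = (B + 2) - 3 = (2 + B) - 3 = -1 + B)
Y = -3 (Y = -9 + 6*1 = -9 + 6 = -3)
h(t(-3 - 1*5))*Y = (-1 - 2)*(-3) = -3*(-3) = 9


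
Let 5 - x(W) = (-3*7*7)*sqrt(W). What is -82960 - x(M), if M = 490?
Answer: -82965 - 1029*sqrt(10) ≈ -86219.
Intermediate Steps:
x(W) = 5 + 147*sqrt(W) (x(W) = 5 - -3*7*7*sqrt(W) = 5 - (-21*7)*sqrt(W) = 5 - (-147)*sqrt(W) = 5 + 147*sqrt(W))
-82960 - x(M) = -82960 - (5 + 147*sqrt(490)) = -82960 - (5 + 147*(7*sqrt(10))) = -82960 - (5 + 1029*sqrt(10)) = -82960 + (-5 - 1029*sqrt(10)) = -82965 - 1029*sqrt(10)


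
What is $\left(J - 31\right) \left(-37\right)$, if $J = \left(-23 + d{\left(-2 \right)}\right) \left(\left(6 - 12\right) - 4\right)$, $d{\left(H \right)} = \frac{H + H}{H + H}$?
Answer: $-6993$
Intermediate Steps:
$d{\left(H \right)} = 1$ ($d{\left(H \right)} = \frac{2 H}{2 H} = 2 H \frac{1}{2 H} = 1$)
$J = 220$ ($J = \left(-23 + 1\right) \left(\left(6 - 12\right) - 4\right) = - 22 \left(\left(6 - 12\right) - 4\right) = - 22 \left(-6 - 4\right) = \left(-22\right) \left(-10\right) = 220$)
$\left(J - 31\right) \left(-37\right) = \left(220 - 31\right) \left(-37\right) = 189 \left(-37\right) = -6993$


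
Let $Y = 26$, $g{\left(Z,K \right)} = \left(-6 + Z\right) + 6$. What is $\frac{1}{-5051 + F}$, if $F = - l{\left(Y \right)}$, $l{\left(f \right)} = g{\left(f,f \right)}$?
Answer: $- \frac{1}{5077} \approx -0.00019697$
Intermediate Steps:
$g{\left(Z,K \right)} = Z$
$l{\left(f \right)} = f$
$F = -26$ ($F = \left(-1\right) 26 = -26$)
$\frac{1}{-5051 + F} = \frac{1}{-5051 - 26} = \frac{1}{-5077} = - \frac{1}{5077}$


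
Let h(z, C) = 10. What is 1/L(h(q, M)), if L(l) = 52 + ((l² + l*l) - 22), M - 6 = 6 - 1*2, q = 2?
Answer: 1/230 ≈ 0.0043478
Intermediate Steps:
M = 10 (M = 6 + (6 - 1*2) = 6 + (6 - 2) = 6 + 4 = 10)
L(l) = 30 + 2*l² (L(l) = 52 + ((l² + l²) - 22) = 52 + (2*l² - 22) = 52 + (-22 + 2*l²) = 30 + 2*l²)
1/L(h(q, M)) = 1/(30 + 2*10²) = 1/(30 + 2*100) = 1/(30 + 200) = 1/230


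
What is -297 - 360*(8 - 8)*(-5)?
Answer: -297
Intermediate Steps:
-297 - 360*(8 - 8)*(-5) = -297 - 0*(-5) = -297 - 360*0 = -297 + 0 = -297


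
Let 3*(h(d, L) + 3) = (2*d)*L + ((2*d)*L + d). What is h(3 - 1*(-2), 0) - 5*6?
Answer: -94/3 ≈ -31.333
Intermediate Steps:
h(d, L) = -3 + d/3 + 4*L*d/3 (h(d, L) = -3 + ((2*d)*L + ((2*d)*L + d))/3 = -3 + (2*L*d + (2*L*d + d))/3 = -3 + (2*L*d + (d + 2*L*d))/3 = -3 + (d + 4*L*d)/3 = -3 + (d/3 + 4*L*d/3) = -3 + d/3 + 4*L*d/3)
h(3 - 1*(-2), 0) - 5*6 = (-3 + (3 - 1*(-2))/3 + (4/3)*0*(3 - 1*(-2))) - 5*6 = (-3 + (3 + 2)/3 + (4/3)*0*(3 + 2)) - 30 = (-3 + (1/3)*5 + (4/3)*0*5) - 30 = (-3 + 5/3 + 0) - 30 = -4/3 - 30 = -94/3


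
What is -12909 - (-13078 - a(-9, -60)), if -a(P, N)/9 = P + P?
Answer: 331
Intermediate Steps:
a(P, N) = -18*P (a(P, N) = -9*(P + P) = -18*P)
-12909 - (-13078 - a(-9, -60)) = -12909 - (-13078 - (-18)*(-9)) = -12909 - (-13078 - 1*162) = -12909 - (-13078 - 162) = -12909 - 1*(-13240) = -12909 + 13240 = 331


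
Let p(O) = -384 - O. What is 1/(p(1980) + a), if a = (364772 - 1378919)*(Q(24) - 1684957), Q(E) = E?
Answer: 1/1708769744787 ≈ 5.8522e-13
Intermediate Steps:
a = 1708769747151 (a = (364772 - 1378919)*(24 - 1684957) = -1014147*(-1684933) = 1708769747151)
1/(p(1980) + a) = 1/((-384 - 1*1980) + 1708769747151) = 1/((-384 - 1980) + 1708769747151) = 1/(-2364 + 1708769747151) = 1/1708769744787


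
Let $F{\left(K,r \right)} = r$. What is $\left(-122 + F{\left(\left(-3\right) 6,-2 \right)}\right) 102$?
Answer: $-12648$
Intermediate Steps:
$\left(-122 + F{\left(\left(-3\right) 6,-2 \right)}\right) 102 = \left(-122 - 2\right) 102 = \left(-124\right) 102 = -12648$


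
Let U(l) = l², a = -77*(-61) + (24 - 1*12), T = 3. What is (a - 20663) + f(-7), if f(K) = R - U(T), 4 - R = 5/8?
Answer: -127677/8 ≈ -15960.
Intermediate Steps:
R = 27/8 (R = 4 - 5/8 = 27/8 ≈ 3.3750)
a = 4709 (a = 4697 + (24 - 12) = 4697 + 12 = 4709)
f(K) = -45/8 (f(K) = 27/8 - 1*3² = 27/8 - 1*9 = 27/8 - 9 = -45/8)
(a - 20663) + f(-7) = (4709 - 20663) - 45/8 = -15954 - 45/8 = -127677/8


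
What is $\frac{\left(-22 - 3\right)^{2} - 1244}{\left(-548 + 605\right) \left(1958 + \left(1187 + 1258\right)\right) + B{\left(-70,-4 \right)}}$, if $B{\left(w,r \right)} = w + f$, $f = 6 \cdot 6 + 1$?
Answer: $- \frac{619}{250938} \approx -0.0024667$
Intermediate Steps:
$f = 37$ ($f = 36 + 1 = 37$)
$B{\left(w,r \right)} = 37 + w$ ($B{\left(w,r \right)} = w + 37 = 37 + w$)
$\frac{\left(-22 - 3\right)^{2} - 1244}{\left(-548 + 605\right) \left(1958 + \left(1187 + 1258\right)\right) + B{\left(-70,-4 \right)}} = \frac{\left(-22 - 3\right)^{2} - 1244}{\left(-548 + 605\right) \left(1958 + \left(1187 + 1258\right)\right) + \left(37 - 70\right)} = \frac{\left(-25\right)^{2} - 1244}{57 \left(1958 + 2445\right) - 33} = \frac{625 - 1244}{57 \cdot 4403 - 33} = - \frac{619}{250971 - 33} = - \frac{619}{250938}$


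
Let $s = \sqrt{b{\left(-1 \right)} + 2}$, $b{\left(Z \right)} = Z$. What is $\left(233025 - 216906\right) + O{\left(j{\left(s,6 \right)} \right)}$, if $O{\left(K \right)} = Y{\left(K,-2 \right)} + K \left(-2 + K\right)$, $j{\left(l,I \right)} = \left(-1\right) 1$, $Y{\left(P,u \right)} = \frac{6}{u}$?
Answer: $16119$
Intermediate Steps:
$s = 1$ ($s = \sqrt{-1 + 2} = \sqrt{1} = 1$)
$j{\left(l,I \right)} = -1$
$O{\left(K \right)} = -3 + K \left(-2 + K\right)$ ($O{\left(K \right)} = \frac{6}{-2} + K \left(-2 + K\right) = 6 \left(- \frac{1}{2}\right) + K \left(-2 + K\right) = -3 + K \left(-2 + K\right)$)
$\left(233025 - 216906\right) + O{\left(j{\left(s,6 \right)} \right)} = \left(233025 - 216906\right) - \left(1 - 1\right) = \left(233025 - 216906\right) + \left(-3 + 1 + 2\right) = 16119 + 0 = 16119$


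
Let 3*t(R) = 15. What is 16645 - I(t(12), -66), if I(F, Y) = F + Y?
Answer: 16706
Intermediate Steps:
t(R) = 5 (t(R) = (1/3)*15 = 5)
16645 - I(t(12), -66) = 16645 - (5 - 66) = 16645 - 1*(-61) = 16645 + 61 = 16706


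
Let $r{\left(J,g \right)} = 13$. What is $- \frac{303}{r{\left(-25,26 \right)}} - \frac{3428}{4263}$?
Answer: $- \frac{1336253}{55419} \approx -24.112$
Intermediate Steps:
$- \frac{303}{r{\left(-25,26 \right)}} - \frac{3428}{4263} = - \frac{303}{13} - \frac{3428}{4263} = - \frac{1336253}{55419}$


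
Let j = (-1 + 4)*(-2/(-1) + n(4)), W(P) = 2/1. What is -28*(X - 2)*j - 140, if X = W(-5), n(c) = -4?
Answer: -140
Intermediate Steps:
W(P) = 2 (W(P) = 2*1 = 2)
X = 2
j = -6 (j = (-1 + 4)*(-2/(-1) - 4) = 3*(-2*(-1) - 4) = 3*(2 - 4) = 3*(-2) = -6)
-28*(X - 2)*j - 140 = -28*(2 - 2)*(-6) - 140 = -0*(-6) - 140 = -28*0 - 140 = 0 - 140 = -140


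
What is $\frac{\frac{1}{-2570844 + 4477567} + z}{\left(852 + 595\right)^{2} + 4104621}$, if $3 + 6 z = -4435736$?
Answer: $- \frac{8457725573291}{70912134269340} \approx -0.11927$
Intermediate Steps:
$z = - \frac{4435739}{6}$ ($z = - \frac{1}{2} + \frac{1}{6} \left(-4435736\right) = - \frac{1}{2} - \frac{2217868}{3} = - \frac{4435739}{6} \approx -7.3929 \cdot 10^{5}$)
$\frac{\frac{1}{-2570844 + 4477567} + z}{\left(852 + 595\right)^{2} + 4104621} = \frac{\frac{1}{-2570844 + 4477567} - \frac{4435739}{6}}{\left(852 + 595\right)^{2} + 4104621} = \frac{\frac{1}{1906723} - \frac{4435739}{6}}{1447^{2} + 4104621} = \frac{\frac{1}{1906723} - \frac{4435739}{6}}{2093809 + 4104621} = - \frac{8457725573291}{11440338 \cdot 6198430} = \left(- \frac{8457725573291}{11440338}\right) \frac{1}{6198430} = - \frac{8457725573291}{70912134269340}$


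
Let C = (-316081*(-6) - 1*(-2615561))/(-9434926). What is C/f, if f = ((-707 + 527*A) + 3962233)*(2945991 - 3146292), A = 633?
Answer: 4512047/8117019968696358942 ≈ 5.5587e-13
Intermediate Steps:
f = -860316230217 (f = ((-707 + 527*633) + 3962233)*(2945991 - 3146292) = ((-707 + 333591) + 3962233)*(-200301) = (332884 + 3962233)*(-200301) = 4295117*(-200301) = -860316230217)
C = -4512047/9434926 (C = (1896486 + 2615561)*(-1/9434926) = 4512047*(-1/9434926) = -4512047/9434926 ≈ -0.47823)
C/f = -4512047/9434926/(-860316230217) = -4512047/9434926*(-1/860316230217) = 4512047/8117019968696358942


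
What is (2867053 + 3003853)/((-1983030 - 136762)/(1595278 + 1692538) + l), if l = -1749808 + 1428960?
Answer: -1206403667581/65930706735 ≈ -18.298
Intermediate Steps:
l = -320848
(2867053 + 3003853)/((-1983030 - 136762)/(1595278 + 1692538) + l) = (2867053 + 3003853)/((-1983030 - 136762)/(1595278 + 1692538) - 320848) = 5870906/(-2119792/3287816 - 320848) = 5870906/(-2119792*1/3287816 - 320848) = 5870906/(-264974/410977 - 320848) = 5870906/(-131861413470/410977) = 5870906*(-410977/131861413470) = -1206403667581/65930706735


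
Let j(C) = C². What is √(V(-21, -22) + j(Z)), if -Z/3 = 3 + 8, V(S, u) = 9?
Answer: 3*√122 ≈ 33.136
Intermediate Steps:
Z = -33 (Z = -3*(3 + 8) = -3*11 = -33)
√(V(-21, -22) + j(Z)) = √(9 + (-33)²) = √(9 + 1089) = √1098 = 3*√122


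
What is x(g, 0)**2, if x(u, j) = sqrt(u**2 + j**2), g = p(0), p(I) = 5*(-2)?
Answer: 100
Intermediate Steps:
p(I) = -10
g = -10
x(u, j) = sqrt(j**2 + u**2)
x(g, 0)**2 = (sqrt(0**2 + (-10)**2))**2 = (sqrt(0 + 100))**2 = (sqrt(100))**2 = 10**2 = 100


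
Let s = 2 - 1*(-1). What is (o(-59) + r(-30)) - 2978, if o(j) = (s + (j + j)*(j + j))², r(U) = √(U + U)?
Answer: 193958351 + 2*I*√15 ≈ 1.9396e+8 + 7.746*I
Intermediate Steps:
r(U) = √2*√U (r(U) = √(2*U) = √2*√U)
s = 3 (s = 2 + 1 = 3)
o(j) = (3 + 4*j²)² (o(j) = (3 + (j + j)*(j + j))² = (3 + (2*j)*(2*j))² = (3 + 4*j²)²)
(o(-59) + r(-30)) - 2978 = ((3 + 4*(-59)²)² + √2*√(-30)) - 2978 = ((3 + 4*3481)² + √2*(I*√30)) - 2978 = ((3 + 13924)² + 2*I*√15) - 2978 = (13927² + 2*I*√15) - 2978 = (193961329 + 2*I*√15) - 2978 = 193958351 + 2*I*√15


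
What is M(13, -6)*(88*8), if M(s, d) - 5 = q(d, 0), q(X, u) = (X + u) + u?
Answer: -704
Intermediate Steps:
q(X, u) = X + 2*u
M(s, d) = 5 + d (M(s, d) = 5 + (d + 2*0) = 5 + (d + 0) = 5 + d)
M(13, -6)*(88*8) = (5 - 6)*(88*8) = -1*704 = -704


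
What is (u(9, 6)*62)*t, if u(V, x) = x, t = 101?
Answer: 37572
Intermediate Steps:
(u(9, 6)*62)*t = (6*62)*101 = 372*101 = 37572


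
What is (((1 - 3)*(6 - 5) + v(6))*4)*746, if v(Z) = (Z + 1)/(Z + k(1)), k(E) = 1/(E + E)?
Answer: -35808/13 ≈ -2754.5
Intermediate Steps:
k(E) = 1/(2*E)
v(Z) = (1 + Z)/(1/2 + Z) (v(Z) = (Z + 1)/(Z + (1/2)/1) = (1 + Z)/(Z + (1/2)*1) = (1 + Z)/(Z + 1/2) = (1 + Z)/(1/2 + Z))
(((1 - 3)*(6 - 5) + v(6))*4)*746 = (((1 - 3)*(6 - 5) + 2*(1 + 6)/(1 + 2*6))*4)*746 = ((-2*1 + 2*7/(1 + 12))*4)*746 = ((-2 + 2*7/13)*4)*746 = ((-2 + 2*(1/13)*7)*4)*746 = ((-2 + 14/13)*4)*746 = -12/13*4*746 = -48/13*746 = -35808/13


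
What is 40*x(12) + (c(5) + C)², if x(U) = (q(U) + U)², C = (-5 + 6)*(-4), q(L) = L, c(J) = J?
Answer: 23041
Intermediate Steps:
C = -4 (C = 1*(-4) = -4)
x(U) = 4*U² (x(U) = (U + U)² = (2*U)² = 4*U²)
40*x(12) + (c(5) + C)² = 40*(4*12²) + (5 - 4)² = 40*(4*144) + 1² = 40*576 + 1 = 23040 + 1 = 23041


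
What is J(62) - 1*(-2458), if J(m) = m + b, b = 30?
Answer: 2550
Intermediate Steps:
J(m) = 30 + m (J(m) = m + 30 = 30 + m)
J(62) - 1*(-2458) = (30 + 62) - 1*(-2458) = 92 + 2458 = 2550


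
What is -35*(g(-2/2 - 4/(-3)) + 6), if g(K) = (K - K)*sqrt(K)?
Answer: -210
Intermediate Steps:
g(K) = 0 (g(K) = 0*sqrt(K) = 0)
-35*(g(-2/2 - 4/(-3)) + 6) = -35*(0 + 6) = -35*6 = -210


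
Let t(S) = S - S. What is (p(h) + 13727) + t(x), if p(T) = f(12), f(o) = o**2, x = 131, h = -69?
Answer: 13871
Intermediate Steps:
p(T) = 144 (p(T) = 12**2 = 144)
t(S) = 0
(p(h) + 13727) + t(x) = (144 + 13727) + 0 = 13871 + 0 = 13871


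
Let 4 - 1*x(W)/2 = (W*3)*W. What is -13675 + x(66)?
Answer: -39803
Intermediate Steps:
x(W) = 8 - 6*W² (x(W) = 8 - 2*W*3*W = 8 - 2*3*W*W = 8 - 6*W²)
-13675 + x(66) = -13675 + (8 - 6*66²) = -13675 + (8 - 6*4356) = -13675 + (8 - 26136) = -13675 - 26128 = -39803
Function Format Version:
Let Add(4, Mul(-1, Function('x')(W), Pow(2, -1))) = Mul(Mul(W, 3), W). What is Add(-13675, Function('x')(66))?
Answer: -39803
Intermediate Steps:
Function('x')(W) = Add(8, Mul(-6, Pow(W, 2))) (Function('x')(W) = Add(8, Mul(-2, Mul(Mul(W, 3), W))) = Add(8, Mul(-2, Mul(Mul(3, W), W))) = Add(8, Mul(-2, Mul(3, Pow(W, 2)))) = Add(8, Mul(-6, Pow(W, 2))))
Add(-13675, Function('x')(66)) = Add(-13675, Add(8, Mul(-6, Pow(66, 2)))) = Add(-13675, Add(8, Mul(-6, 4356))) = Add(-13675, Add(8, -26136)) = Add(-13675, -26128) = -39803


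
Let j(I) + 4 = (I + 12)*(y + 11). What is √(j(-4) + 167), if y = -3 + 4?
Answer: √259 ≈ 16.093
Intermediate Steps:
y = 1
j(I) = 140 + 12*I (j(I) = -4 + (I + 12)*(1 + 11) = -4 + (12 + I)*12 = -4 + (144 + 12*I) = 140 + 12*I)
√(j(-4) + 167) = √((140 + 12*(-4)) + 167) = √((140 - 48) + 167) = √(92 + 167) = √259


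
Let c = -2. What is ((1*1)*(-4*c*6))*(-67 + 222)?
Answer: 7440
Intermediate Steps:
((1*1)*(-4*c*6))*(-67 + 222) = ((1*1)*(-4*(-2)*6))*(-67 + 222) = (1*(8*6))*155 = (1*48)*155 = 48*155 = 7440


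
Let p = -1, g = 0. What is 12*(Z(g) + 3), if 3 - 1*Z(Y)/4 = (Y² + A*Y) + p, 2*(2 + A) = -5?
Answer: 228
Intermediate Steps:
A = -9/2 (A = -2 + (½)*(-5) = -2 - 5/2 = -9/2 ≈ -4.5000)
Z(Y) = 16 - 4*Y² + 18*Y (Z(Y) = 12 - 4*((Y² - 9*Y/2) - 1) = 12 - 4*(-1 + Y² - 9*Y/2) = 12 + (4 - 4*Y² + 18*Y) = 16 - 4*Y² + 18*Y)
12*(Z(g) + 3) = 12*((16 - 4*0² + 18*0) + 3) = 12*((16 - 4*0 + 0) + 3) = 12*((16 + 0 + 0) + 3) = 12*(16 + 3) = 12*19 = 228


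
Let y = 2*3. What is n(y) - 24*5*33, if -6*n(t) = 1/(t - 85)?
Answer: -1877039/474 ≈ -3960.0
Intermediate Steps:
y = 6
n(t) = -1/(6*(-85 + t)) (n(t) = -1/(6*(t - 85)) = -1/(6*(-85 + t)))
n(y) - 24*5*33 = -1/(-510 + 6*6) - 24*5*33 = -1/(-510 + 36) - 120*33 = -1/(-474) - 1*3960 = -1*(-1/474) - 3960 = 1/474 - 3960 = -1877039/474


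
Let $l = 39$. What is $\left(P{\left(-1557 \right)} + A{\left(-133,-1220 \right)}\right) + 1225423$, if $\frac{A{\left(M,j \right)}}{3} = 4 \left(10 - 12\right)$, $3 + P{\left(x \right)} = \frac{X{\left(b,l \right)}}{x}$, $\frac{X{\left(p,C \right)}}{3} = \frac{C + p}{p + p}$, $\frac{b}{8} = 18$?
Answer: $\frac{61054130243}{49824} \approx 1.2254 \cdot 10^{6}$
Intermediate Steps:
$b = 144$ ($b = 8 \cdot 18 = 144$)
$X{\left(p,C \right)} = \frac{3 \left(C + p\right)}{2 p}$ ($X{\left(p,C \right)} = 3 \frac{C + p}{p + p} = 3 \frac{C + p}{2 p} = \frac{3 \left(C + p\right)}{2 p}$)
$P{\left(x \right)} = -3 + \frac{61}{32 x}$ ($P{\left(x \right)} = -3 + \frac{\frac{3}{2} \cdot \frac{1}{144} \left(39 + 144\right)}{x} = -3 + \frac{\frac{3}{2} \cdot \frac{1}{144} \cdot 183}{x} = -3 + \frac{61}{32 x}$)
$A{\left(M,j \right)} = -24$ ($A{\left(M,j \right)} = 3 \cdot 4 \left(10 - 12\right) = 3 \cdot 4 \left(-2\right) = 3 \left(-8\right) = -24$)
$\left(P{\left(-1557 \right)} + A{\left(-133,-1220 \right)}\right) + 1225423 = \left(\left(-3 + \frac{61}{32 \left(-1557\right)}\right) - 24\right) + 1225423 = \left(\left(-3 + \frac{61}{32} \left(- \frac{1}{1557}\right)\right) - 24\right) + 1225423 = \left(\left(-3 - \frac{61}{49824}\right) - 24\right) + 1225423 = \left(- \frac{149533}{49824} - 24\right) + 1225423 = - \frac{1345309}{49824} + 1225423 = \frac{61054130243}{49824}$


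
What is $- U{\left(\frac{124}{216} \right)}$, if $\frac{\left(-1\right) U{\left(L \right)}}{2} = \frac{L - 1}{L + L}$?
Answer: $- \frac{23}{31} \approx -0.74194$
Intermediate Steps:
$U{\left(L \right)} = - \frac{-1 + L}{L}$ ($U{\left(L \right)} = - 2 \frac{L - 1}{L + L} = - 2 \frac{-1 + L}{2 L} = - \frac{-1 + L}{L}$)
$- U{\left(\frac{124}{216} \right)} = - \frac{1 - \frac{124}{216}}{124 \cdot \frac{1}{216}} = - \frac{1 - 124 \cdot \frac{1}{216}}{124 \cdot \frac{1}{216}} = - \frac{1 - \frac{31}{54}}{\frac{31}{54}} = - \frac{54 \left(1 - \frac{31}{54}\right)}{31} = - \frac{54 \cdot 23}{31 \cdot 54} = \left(-1\right) \frac{23}{31} = - \frac{23}{31}$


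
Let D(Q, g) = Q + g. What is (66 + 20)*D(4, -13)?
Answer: -774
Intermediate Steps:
(66 + 20)*D(4, -13) = (66 + 20)*(4 - 13) = 86*(-9) = -774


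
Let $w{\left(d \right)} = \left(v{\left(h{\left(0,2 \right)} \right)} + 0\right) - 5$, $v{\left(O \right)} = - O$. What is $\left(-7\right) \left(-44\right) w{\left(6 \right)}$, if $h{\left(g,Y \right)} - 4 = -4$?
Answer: $-1540$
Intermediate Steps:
$h{\left(g,Y \right)} = 0$ ($h{\left(g,Y \right)} = 4 - 4 = 0$)
$w{\left(d \right)} = -5$ ($w{\left(d \right)} = \left(\left(-1\right) 0 + 0\right) - 5 = \left(0 + 0\right) - 5 = 0 - 5 = -5$)
$\left(-7\right) \left(-44\right) w{\left(6 \right)} = \left(-7\right) \left(-44\right) \left(-5\right) = 308 \left(-5\right) = -1540$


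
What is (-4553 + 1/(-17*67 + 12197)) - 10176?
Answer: -162873281/11058 ≈ -14729.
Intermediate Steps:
(-4553 + 1/(-17*67 + 12197)) - 10176 = (-4553 + 1/(-1139 + 12197)) - 10176 = (-4553 + 1/11058) - 10176 = -50347073/11058 - 10176 = -162873281/11058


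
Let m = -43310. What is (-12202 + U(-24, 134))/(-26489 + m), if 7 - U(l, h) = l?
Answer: 12171/69799 ≈ 0.17437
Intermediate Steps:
U(l, h) = 7 - l
(-12202 + U(-24, 134))/(-26489 + m) = (-12202 + (7 - 1*(-24)))/(-26489 - 43310) = (-12202 + (7 + 24))/(-69799) = (-12202 + 31)*(-1/69799) = -12171*(-1/69799) = 12171/69799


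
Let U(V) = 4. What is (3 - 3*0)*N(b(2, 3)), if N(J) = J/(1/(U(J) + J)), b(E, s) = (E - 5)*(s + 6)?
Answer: 1863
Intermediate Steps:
b(E, s) = (-5 + E)*(6 + s)
N(J) = J*(4 + J) (N(J) = J/(1/(4 + J)) = J*(4 + J))
(3 - 3*0)*N(b(2, 3)) = (3 - 3*0)*((-30 - 5*3 + 6*2 + 2*3)*(4 + (-30 - 5*3 + 6*2 + 2*3))) = (3 + 0)*((-30 - 15 + 12 + 6)*(4 + (-30 - 15 + 12 + 6))) = 3*(-27*(4 - 27)) = 3*(-27*(-23)) = 3*621 = 1863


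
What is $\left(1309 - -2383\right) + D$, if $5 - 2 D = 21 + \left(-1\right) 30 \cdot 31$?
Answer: $4149$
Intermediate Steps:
$D = 457$ ($D = \frac{5}{2} - \frac{21 + \left(-1\right) 30 \cdot 31}{2} = \frac{5}{2} - \frac{21 - 930}{2} = \frac{5}{2} - - \frac{909}{2} = \frac{5}{2} + \frac{909}{2} = 457$)
$\left(1309 - -2383\right) + D = \left(1309 - -2383\right) + 457 = \left(1309 + 2383\right) + 457 = 3692 + 457 = 4149$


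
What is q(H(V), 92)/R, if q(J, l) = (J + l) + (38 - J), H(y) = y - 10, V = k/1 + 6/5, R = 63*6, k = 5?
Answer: 65/189 ≈ 0.34392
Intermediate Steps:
R = 378
V = 31/5 (V = 5/1 + 6/5 = 5*1 + 6*(1/5) = 5 + 6/5 = 31/5 ≈ 6.2000)
H(y) = -10 + y
q(J, l) = 38 + l
q(H(V), 92)/R = (38 + 92)/378 = 130*(1/378) = 65/189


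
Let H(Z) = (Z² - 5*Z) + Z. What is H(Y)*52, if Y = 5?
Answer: 260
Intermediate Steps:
H(Z) = Z² - 4*Z
H(Y)*52 = (5*(-4 + 5))*52 = (5*1)*52 = 5*52 = 260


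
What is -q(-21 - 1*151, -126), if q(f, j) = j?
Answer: 126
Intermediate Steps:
-q(-21 - 1*151, -126) = -1*(-126) = 126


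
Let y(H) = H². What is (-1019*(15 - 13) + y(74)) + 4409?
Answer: 7847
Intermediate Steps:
(-1019*(15 - 13) + y(74)) + 4409 = (-1019*(15 - 13) + 74²) + 4409 = (-1019*2 + 5476) + 4409 = (-2038 + 5476) + 4409 = 3438 + 4409 = 7847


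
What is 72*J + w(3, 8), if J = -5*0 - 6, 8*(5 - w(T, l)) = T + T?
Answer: -1711/4 ≈ -427.75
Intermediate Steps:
w(T, l) = 5 - T/4 (w(T, l) = 5 - (T + T)/8 = 5 - T/4)
J = -6 (J = 0 - 6 = -6)
72*J + w(3, 8) = 72*(-6) + (5 - ¼*3) = -432 + (5 - ¾) = -432 + 17/4 = -1711/4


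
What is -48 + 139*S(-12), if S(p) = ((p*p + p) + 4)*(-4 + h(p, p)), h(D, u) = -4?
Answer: -151280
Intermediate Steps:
S(p) = -32 - 8*p - 8*p**2 (S(p) = ((p*p + p) + 4)*(-4 - 4) = ((p**2 + p) + 4)*(-8) = ((p + p**2) + 4)*(-8) = (4 + p + p**2)*(-8) = -32 - 8*p - 8*p**2)
-48 + 139*S(-12) = -48 + 139*(-32 - 8*(-12) - 8*(-12)**2) = -48 + 139*(-32 + 96 - 8*144) = -48 + 139*(-32 + 96 - 1152) = -48 + 139*(-1088) = -48 - 151232 = -151280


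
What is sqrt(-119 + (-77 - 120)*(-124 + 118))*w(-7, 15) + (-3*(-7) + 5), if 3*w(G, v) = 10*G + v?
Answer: 26 - 55*sqrt(1063)/3 ≈ -571.73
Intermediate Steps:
w(G, v) = v/3 + 10*G/3 (w(G, v) = (10*G + v)/3 = (v + 10*G)/3 = v/3 + 10*G/3)
sqrt(-119 + (-77 - 120)*(-124 + 118))*w(-7, 15) + (-3*(-7) + 5) = sqrt(-119 + (-77 - 120)*(-124 + 118))*((1/3)*15 + (10/3)*(-7)) + (-3*(-7) + 5) = sqrt(-119 - 197*(-6))*(5 - 70/3) + (21 + 5) = sqrt(-119 + 1182)*(-55/3) + 26 = sqrt(1063)*(-55/3) + 26 = -55*sqrt(1063)/3 + 26 = 26 - 55*sqrt(1063)/3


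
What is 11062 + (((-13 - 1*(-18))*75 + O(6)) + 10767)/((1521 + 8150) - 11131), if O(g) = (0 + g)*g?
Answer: 8069671/730 ≈ 11054.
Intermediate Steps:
O(g) = g**2 (O(g) = g*g = g**2)
11062 + (((-13 - 1*(-18))*75 + O(6)) + 10767)/((1521 + 8150) - 11131) = 11062 + (((-13 - 1*(-18))*75 + 6**2) + 10767)/((1521 + 8150) - 11131) = 11062 + (((-13 + 18)*75 + 36) + 10767)/(9671 - 11131) = 11062 + ((5*75 + 36) + 10767)/(-1460) = 11062 + ((375 + 36) + 10767)*(-1/1460) = 11062 + (411 + 10767)*(-1/1460) = 11062 + 11178*(-1/1460) = 11062 - 5589/730 = 8069671/730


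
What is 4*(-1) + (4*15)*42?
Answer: 2516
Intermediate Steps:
4*(-1) + (4*15)*42 = -4 + 60*42 = -4 + 2520 = 2516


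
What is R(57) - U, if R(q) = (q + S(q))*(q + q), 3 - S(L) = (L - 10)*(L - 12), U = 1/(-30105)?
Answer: -7052698349/30105 ≈ -2.3427e+5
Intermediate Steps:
U = -1/30105 ≈ -3.3217e-5
S(L) = 3 - (-12 + L)*(-10 + L) (S(L) = 3 - (L - 10)*(L - 12) = 3 - (-10 + L)*(-12 + L) = 3 - (-12 + L)*(-10 + L))
R(q) = 2*q*(-117 - q² + 23*q) (R(q) = (q + (-117 - q² + 22*q))*(q + q) = (-117 - q² + 23*q)*(2*q) = 2*q*(-117 - q² + 23*q))
R(57) - U = 2*57*(-117 - 1*57² + 23*57) - 1*(-1/30105) = 2*57*(-117 - 1*3249 + 1311) + 1/30105 = 2*57*(-117 - 3249 + 1311) + 1/30105 = 2*57*(-2055) + 1/30105 = -234270 + 1/30105 = -7052698349/30105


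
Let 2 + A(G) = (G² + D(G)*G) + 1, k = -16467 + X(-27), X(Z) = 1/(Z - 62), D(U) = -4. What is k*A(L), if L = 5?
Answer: -5862256/89 ≈ -65868.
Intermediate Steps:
X(Z) = 1/(-62 + Z)
k = -1465564/89 (k = -16467 + 1/(-62 - 27) = -16467 + 1/(-89) = -16467 - 1/89 = -1465564/89 ≈ -16467.)
A(G) = -1 + G² - 4*G (A(G) = -2 + ((G² - 4*G) + 1) = -2 + (1 + G² - 4*G) = -1 + G² - 4*G)
k*A(L) = -1465564*(-1 + 5² - 4*5)/89 = -1465564*(-1 + 25 - 20)/89 = -1465564/89*4 = -5862256/89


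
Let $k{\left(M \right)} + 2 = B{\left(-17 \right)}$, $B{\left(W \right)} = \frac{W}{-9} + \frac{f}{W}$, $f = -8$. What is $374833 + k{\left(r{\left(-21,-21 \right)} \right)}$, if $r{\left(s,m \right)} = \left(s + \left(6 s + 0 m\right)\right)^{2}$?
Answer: $\frac{57349504}{153} \approx 3.7483 \cdot 10^{5}$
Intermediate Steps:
$r{\left(s,m \right)} = 49 s^{2}$ ($r{\left(s,m \right)} = \left(s + \left(6 s + 0\right)\right)^{2} = \left(s + 6 s\right)^{2} = \left(7 s\right)^{2} = 49 s^{2}$)
$B{\left(W \right)} = - \frac{8}{W} - \frac{W}{9}$ ($B{\left(W \right)} = \frac{W}{-9} - \frac{8}{W} = W \left(- \frac{1}{9}\right) - \frac{8}{W} = - \frac{W}{9} - \frac{8}{W} = - \frac{8}{W} - \frac{W}{9}$)
$k{\left(M \right)} = \frac{55}{153}$ ($k{\left(M \right)} = -2 - \left(- \frac{17}{9} + \frac{8}{-17}\right) = -2 + \left(\left(-8\right) \left(- \frac{1}{17}\right) + \frac{17}{9}\right) = -2 + \left(\frac{8}{17} + \frac{17}{9}\right) = -2 + \frac{361}{153} = \frac{55}{153}$)
$374833 + k{\left(r{\left(-21,-21 \right)} \right)} = 374833 + \frac{55}{153} = \frac{57349504}{153}$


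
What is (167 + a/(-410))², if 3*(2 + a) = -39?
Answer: 187607809/6724 ≈ 27901.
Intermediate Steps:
a = -15 (a = -2 + (⅓)*(-39) = -2 - 13 = -15)
(167 + a/(-410))² = (167 - 15/(-410))² = (167 - 15*(-1/410))² = (167 + 3/82)² = (13697/82)² = 187607809/6724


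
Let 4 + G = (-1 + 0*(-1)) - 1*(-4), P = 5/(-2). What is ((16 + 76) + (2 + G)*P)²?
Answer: 32041/4 ≈ 8010.3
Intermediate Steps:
P = -5/2 (P = 5*(-½) = -5/2 ≈ -2.5000)
G = -1 (G = -4 + ((-1 + 0*(-1)) - 1*(-4)) = -4 + ((-1 + 0) + 4) = -4 + (-1 + 4) = -4 + 3 = -1)
((16 + 76) + (2 + G)*P)² = ((16 + 76) + (2 - 1)*(-5/2))² = (92 + 1*(-5/2))² = (92 - 5/2)² = (179/2)² = 32041/4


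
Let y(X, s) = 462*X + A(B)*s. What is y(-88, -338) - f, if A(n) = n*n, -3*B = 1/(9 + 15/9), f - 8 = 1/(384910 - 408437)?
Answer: -489835362687/12045824 ≈ -40664.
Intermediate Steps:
f = 188215/23527 (f = 8 + 1/(384910 - 408437) = 8 + 1/(-23527) = 8 - 1/23527 = 188215/23527 ≈ 8.0000)
B = -1/32 (B = -1/(3*(9 + 15/9)) = -1/(3*(9 + 15*(⅑))) = -1/(3*(9 + 5/3)) = -1/(3*32/3) = -⅓*3/32 = -1/32 ≈ -0.031250)
A(n) = n²
y(X, s) = 462*X + s/1024 (y(X, s) = 462*X + (-1/32)²*s = 462*X + s/1024)
y(-88, -338) - f = (462*(-88) + (1/1024)*(-338)) - 1*188215/23527 = (-40656 - 169/512) - 188215/23527 = -20816041/512 - 188215/23527 = -489835362687/12045824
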